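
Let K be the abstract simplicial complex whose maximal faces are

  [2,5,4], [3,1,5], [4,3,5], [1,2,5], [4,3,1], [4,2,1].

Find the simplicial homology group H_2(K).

H_2 ≅ Z.

K has 5 vertices, 9 edges, 6 triangles.
rank ∂_2 = 5, rank ∂_3 = 0 ⇒ b_2 = 6 − 5 − 0 = 1. So H_2 = Z.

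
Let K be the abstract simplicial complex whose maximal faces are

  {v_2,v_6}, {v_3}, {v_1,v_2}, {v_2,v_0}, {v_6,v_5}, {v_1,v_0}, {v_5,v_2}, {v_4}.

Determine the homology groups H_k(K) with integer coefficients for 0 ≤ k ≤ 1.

H_0 = Z^3,  H_1 = Z^2.

Fix the vertex order v_0 < v_1 < v_2 < v_3 < v_4 < v_5 < v_6 and write every simplex with vertices in increasing order. Then dim K = 1 and the simplices of K are:

  0-simplices (7): [v_0], [v_1], [v_2], [v_3], [v_4], [v_5], [v_6]
  1-simplices (6): [v_0,v_1], [v_0,v_2], [v_1,v_2], [v_2,v_5], [v_2,v_6], [v_5,v_6]

Hence C_0 ≅ Z^7, C_1 ≅ Z^6.

The boundary map ∂_1: C_1 → C_0 is given by ∂[p,q] = [q] − [p].
This gives a 7×6 integer matrix of rank 4; reducing to Smith normal form yields diagonal entries (1,1,1,1).

From H_k ≅ ker(∂_k) / im(∂_{k+1}) we obtain:

  H_0: rank C_0 − rank ∂_1 = 7 − 4 = 3, and the invariant factors of ∂_1 are all 1, so H_0 ≅ Z^3.
  H_1: rank ker ∂_1 − rank ∂_2 = (6 − 4) − 0 = 2, and there is no ∂_2, so H_1 ≅ Z^2.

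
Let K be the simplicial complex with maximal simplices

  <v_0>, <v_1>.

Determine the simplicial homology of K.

K has 2 vertices.
rank ∂_0 = 0, rank ∂_1 = 0 ⇒ b_0 = 2 − 0 − 0 = 2. So H_0 = Z^2.

H_0 ≅ Z^2.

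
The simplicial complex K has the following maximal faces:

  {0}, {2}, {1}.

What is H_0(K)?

Take the total order 0 < 1 < 2 on the vertex set. Then K (dimension 0) consists of the simplices:

  0-simplices (3): [0], [1], [2]

giving chain groups C_0 ≅ Z^3.

Computing H_k = (kernel of ∂_k) / (image of ∂_{k+1}):

  H_0: rank C_0 − rank ∂_1 = 3 − 0 = 3, and there is no ∂_1, so H_0 = Z^3.

(K is a triangulation of a set of 3 points.)

H_0 ≅ Z^3.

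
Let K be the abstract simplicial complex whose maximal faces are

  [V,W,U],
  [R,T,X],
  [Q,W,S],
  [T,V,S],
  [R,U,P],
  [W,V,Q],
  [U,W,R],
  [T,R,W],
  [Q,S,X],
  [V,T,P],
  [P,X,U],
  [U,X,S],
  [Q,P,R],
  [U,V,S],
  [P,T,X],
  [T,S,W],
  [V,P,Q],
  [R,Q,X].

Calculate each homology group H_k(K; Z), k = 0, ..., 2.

H_0 = Z,  H_1 = Z ⊕ Z/2Z,  H_2 = 0.

We work with the vertex ordering P < Q < R < S < T < U < V < W < X. The simplices of K, each written with vertices in increasing order, are:

  0-simplices (9): P, Q, R, S, T, U, V, W, X
  1-simplices (27): PQ, PR, PT, PU, PV, PX, QR, QS, QV, QW, QX, RT, RU, RW, RX, ST, SU, SV, SW, SX, TV, TW, TX, UV, UW, UX, VW
  2-simplices (18): PQR, PQV, PRU, PTV, PTX, PUX, QRX, QSW, QSX, QVW, RTW, RTX, RUW, STV, STW, SUV, SUX, UVW

giving chain groups C_0 ≅ Z^9, C_1 ≅ Z^27, C_2 ≅ Z^18.

Boundary ∂_1: C_1 → C_0 sends each edge [p,q] (with p < q) to q − p.
This gives a 9×27 integer matrix of rank 8; reducing to Smith normal form yields diagonal entries (1,1,1,1,1,1,1,1).

Boundary ∂_2: C_2 → C_1 maps a triangle to the signed sum of its edges. For instance
  ∂SUX = UX − SX + SU,
  ∂QSW = SW − QW + QS.
The 27×18 boundary matrix has rank 18 and Smith normal form diag(1,1,1,1,1,1,1,1,1,1,1,1,1,1,1,1,1,2).

Computing H_k = (kernel of ∂_k) / (image of ∂_{k+1}):

  H_0: rank C_0 − rank ∂_1 = 9 − 8 = 1, and the invariant factors of ∂_1 are all 1, so H_0 ≅ Z.
  H_1: rank ker ∂_1 − rank ∂_2 = (27 − 8) − 18 = 1, and ∂_2 has invariant factor 2 > 1, so H_1 ≅ Z ⊕ Z/2Z.
  H_2: rank ker ∂_2 − rank ∂_3 = (18 − 18) − 0 = 0, and there is no ∂_3, so H_2 ≅ 0.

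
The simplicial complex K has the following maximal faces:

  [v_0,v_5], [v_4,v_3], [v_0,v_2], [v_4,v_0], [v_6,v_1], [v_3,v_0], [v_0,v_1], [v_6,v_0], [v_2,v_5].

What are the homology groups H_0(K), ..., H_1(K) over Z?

Fix the vertex order v_0 < v_1 < v_2 < v_3 < v_4 < v_5 < v_6 and write every simplex with vertices in increasing order. Then dim K = 1 and the simplices of K are:

  0-simplices (7): [v_0], [v_1], [v_2], [v_3], [v_4], [v_5], [v_6]
  1-simplices (9): [v_0,v_1], [v_0,v_2], [v_0,v_3], [v_0,v_4], [v_0,v_5], [v_0,v_6], [v_1,v_6], [v_2,v_5], [v_3,v_4]

giving chain groups C_0 ≅ Z^7, C_1 ≅ Z^9.

Boundary ∂_1: C_1 → C_0 maps an edge to its endpoints' difference, ∂[p,q] = q − p. For instance
  ∂[v_0,v_1] = [v_1] − [v_0].
The resulting 7×9 matrix has rank 6, and its Smith normal form has invariant factors (1,1,1,1,1,1).

From H_k ≅ ker(∂_k) / im(∂_{k+1}) we obtain:

  H_0: rank C_0 − rank ∂_1 = 7 − 6 = 1, and the invariant factors of ∂_1 are all 1, so H_0 = Z.
  H_1: rank ker ∂_1 − rank ∂_2 = (9 − 6) − 0 = 3, and there is no ∂_2, so H_1 = Z^3.

H_0 = Z,  H_1 = Z^3.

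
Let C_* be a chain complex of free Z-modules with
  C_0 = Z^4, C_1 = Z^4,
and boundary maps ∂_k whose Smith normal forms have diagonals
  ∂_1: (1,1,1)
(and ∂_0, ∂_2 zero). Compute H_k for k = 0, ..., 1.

H_0: b_0 = 4 − 0 − 3 = 1; torsion from ∂_1 factors > 1: none. So H_0 = Z.
H_1: b_1 = 4 − 3 − 0 = 1; torsion from ∂_2 factors > 1: none. So H_1 = Z.

H_0 = Z,  H_1 = Z.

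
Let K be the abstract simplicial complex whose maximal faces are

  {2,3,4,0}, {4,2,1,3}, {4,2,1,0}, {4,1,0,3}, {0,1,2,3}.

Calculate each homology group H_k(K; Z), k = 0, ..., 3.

Take the total order 0 < 1 < 2 < 3 < 4 on the vertex set. Then K (dimension 3) consists of the simplices:

  0-simplices (5): [0], [1], [2], [3], [4]
  1-simplices (10): [0,1], [0,2], [0,3], [0,4], [1,2], [1,3], [1,4], [2,3], [2,4], [3,4]
  2-simplices (10): [0,1,2], [0,1,3], [0,1,4], [0,2,3], [0,2,4], [0,3,4], [1,2,3], [1,2,4], [1,3,4], [2,3,4]
  3-simplices (5): [0,1,2,3], [0,1,2,4], [0,1,3,4], [0,2,3,4], [1,2,3,4]

so the chain groups are C_0 ≅ Z^5, C_1 ≅ Z^10, C_2 ≅ Z^10, C_3 ≅ Z^5.

∂_1: C_1 → C_0 maps an edge to its endpoints' difference, ∂[p,q] = q − p. For instance
  ∂[2,4] = [4] − [2].
As a 5×10 matrix over Z this has rank 4, with invariant factors (1,1,1,1).

∂_2: C_2 → C_1 acts by ∂[p,q,r] = [q,r] − [p,r] + [p,q]. For instance
  ∂[0,1,3] = [1,3] − [0,3] + [0,1],
  ∂[0,3,4] = [3,4] − [0,4] + [0,3].
This gives a 10×10 integer matrix of rank 6; reducing to Smith normal form yields diagonal entries (1,1,1,1,1,1).

The boundary map ∂_3: C_3 → C_2 sends each 3-simplex σ to the alternating sum Σ_i (−1)^i (σ with its i-th vertex removed). For instance
  ∂[0,2,3,4] = [2,3,4] − [0,3,4] + [0,2,4] − [0,2,3],
  ∂[1,2,3,4] = [2,3,4] − [1,3,4] + [1,2,4] − [1,2,3].
This gives a 10×5 integer matrix of rank 4; reducing to Smith normal form yields diagonal entries (1,1,1,1).

Computing H_k = (kernel of ∂_k) / (image of ∂_{k+1}):

  H_0: rank C_0 − rank ∂_1 = 5 − 4 = 1, and the invariant factors of ∂_1 are all 1, so H_0 = Z.
  H_1: rank ker ∂_1 − rank ∂_2 = (10 − 4) − 6 = 0, and the invariant factors of ∂_2 are all 1, so H_1 = 0.
  H_2: rank ker ∂_2 − rank ∂_3 = (10 − 6) − 4 = 0, and the invariant factors of ∂_3 are all 1, so H_2 = 0.
  H_3: rank ker ∂_3 − rank ∂_4 = (5 − 4) − 0 = 1, and there is no ∂_4, so H_3 = Z.

As a check, the Euler characteristic is 5 − 10 + 10 − 5 = 0, which agrees with 1 − 0 + 0 − 1 = 0.

H_0 = Z,  H_1 = 0,  H_2 = 0,  H_3 = Z.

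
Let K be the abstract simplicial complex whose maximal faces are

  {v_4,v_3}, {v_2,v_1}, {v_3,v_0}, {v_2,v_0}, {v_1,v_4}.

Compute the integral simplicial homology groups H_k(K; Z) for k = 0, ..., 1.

H_0 = Z,  H_1 = Z.

We work with the vertex ordering v_0 < v_1 < v_2 < v_3 < v_4. The simplices of K, each written with vertices in increasing order, are:

  0-simplices (5): [v_0], [v_1], [v_2], [v_3], [v_4]
  1-simplices (5): [v_0,v_2], [v_0,v_3], [v_1,v_2], [v_1,v_4], [v_3,v_4]

Hence C_0 ≅ Z^5, C_1 ≅ Z^5.

∂_1: C_1 → C_0 maps an edge to its endpoints' difference, ∂[p,q] = q − p.
The resulting 5×5 matrix has rank 4, and its Smith normal form has invariant factors (1,1,1,1).

Reading off H_k = ker ∂_k / im ∂_{k+1}:

  H_0: rank C_0 − rank ∂_1 = 5 − 4 = 1, and the invariant factors of ∂_1 are all 1, so H_0 = Z.
  H_1: rank ker ∂_1 − rank ∂_2 = (5 − 4) − 0 = 1, and there is no ∂_2, so H_1 = Z.

As a check, the Euler characteristic is 5 − 5 = 0, which agrees with 1 − 1 = 0.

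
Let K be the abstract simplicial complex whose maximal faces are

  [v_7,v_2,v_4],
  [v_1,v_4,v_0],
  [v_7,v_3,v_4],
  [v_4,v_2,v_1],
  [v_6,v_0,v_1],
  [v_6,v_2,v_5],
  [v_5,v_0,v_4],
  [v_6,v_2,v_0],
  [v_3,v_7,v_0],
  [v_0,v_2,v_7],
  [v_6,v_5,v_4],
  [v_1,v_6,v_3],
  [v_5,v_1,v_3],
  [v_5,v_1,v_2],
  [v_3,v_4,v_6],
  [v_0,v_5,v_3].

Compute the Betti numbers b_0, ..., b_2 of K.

K has 8 vertices, 24 edges, 16 triangles.
rank ∂_0 = 0, rank ∂_1 = 7 ⇒ b_0 = 8 − 0 − 7 = 1; all invariant factors of ∂_1 are 1 so no torsion. So H_0 = Z.
rank ∂_1 = 7, rank ∂_2 = 15 ⇒ b_1 = 24 − 7 − 15 = 2; all invariant factors of ∂_2 are 1 so no torsion. So H_1 = Z^2.
rank ∂_2 = 15, rank ∂_3 = 0 ⇒ b_2 = 16 − 15 − 0 = 1. So H_2 = Z.

b_0 = 1, b_1 = 2, b_2 = 1.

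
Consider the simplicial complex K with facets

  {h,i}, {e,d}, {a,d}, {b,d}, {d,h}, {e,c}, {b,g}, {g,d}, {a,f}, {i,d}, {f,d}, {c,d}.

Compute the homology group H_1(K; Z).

Fix the vertex order a < b < c < d < e < f < g < h < i and write every simplex with vertices in increasing order. Then dim K = 1 and the simplices of K are:

  0-simplices (9): a, b, c, d, e, f, g, h, i
  1-simplices (12): ad, af, bd, bg, cd, ce, de, df, dg, dh, di, hi

Hence C_0 ≅ Z^9, C_1 ≅ Z^12.

Boundary ∂_1: C_1 → C_0 maps an edge to its endpoints' difference, ∂[p,q] = q − p.
This gives a 9×12 integer matrix of rank 8; reducing to Smith normal form yields diagonal entries (1,1,1,1,1,1,1,1).

Computing H_k = (kernel of ∂_k) / (image of ∂_{k+1}):

  H_1: rank ker ∂_1 − rank ∂_2 = (12 − 8) − 0 = 4, and there is no ∂_2, so H_1 ≅ Z^4.

H_1 = Z^4.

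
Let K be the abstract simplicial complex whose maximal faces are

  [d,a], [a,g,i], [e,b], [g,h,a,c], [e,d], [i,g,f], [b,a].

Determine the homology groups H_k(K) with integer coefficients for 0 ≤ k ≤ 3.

H_0 = Z,  H_1 = Z,  H_2 = 0,  H_3 = 0.

Fix the vertex order a < b < c < d < e < f < g < h < i and write every simplex with vertices in increasing order. Then dim K = 3 and the simplices of K are:

  0-simplices (9): a, b, c, d, e, f, g, h, i
  1-simplices (14): ab, ac, ad, ag, ah, ai, be, cg, ch, de, fg, fi, gh, gi
  2-simplices (6): acg, ach, agh, agi, cgh, fgi
  3-simplices (1): acgh

Hence C_0 ≅ Z^9, C_1 ≅ Z^14, C_2 ≅ Z^6, C_3 ≅ Z^1.

Boundary ∂_1: C_1 → C_0 is given by ∂[p,q] = [q] − [p].
This gives a 9×14 integer matrix of rank 8; reducing to Smith normal form yields diagonal entries (1,1,1,1,1,1,1,1).

The boundary map ∂_2: C_2 → C_1 acts by ∂[p,q,r] = [q,r] − [p,r] + [p,q]. For instance
  ∂agh = gh − ah + ag,
  ∂cgh = gh − ch + cg.
This gives a 14×6 integer matrix of rank 5; reducing to Smith normal form yields diagonal entries (1,1,1,1,1).

∂_3: C_3 → C_2 sends each 3-simplex σ to the alternating sum Σ_i (−1)^i (σ with its i-th vertex removed). For instance
  ∂acgh = cgh − agh + ach − acg.
This gives a 6×1 integer matrix of rank 1; reducing to Smith normal form yields diagonal entries (1).

Reading off H_k = ker ∂_k / im ∂_{k+1}:

  H_0: rank C_0 − rank ∂_1 = 9 − 8 = 1, and the invariant factors of ∂_1 are all 1, so H_0 ≅ Z.
  H_1: rank ker ∂_1 − rank ∂_2 = (14 − 8) − 5 = 1, and the invariant factors of ∂_2 are all 1, so H_1 ≅ Z.
  H_2: rank ker ∂_2 − rank ∂_3 = (6 − 5) − 1 = 0, and the invariant factors of ∂_3 are all 1, so H_2 ≅ 0.
  H_3: rank ker ∂_3 − rank ∂_4 = (1 − 1) − 0 = 0, and there is no ∂_4, so H_3 ≅ 0.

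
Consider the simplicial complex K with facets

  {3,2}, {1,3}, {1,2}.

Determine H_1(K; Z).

Order the vertices as 1 < 2 < 3. Listing each simplex with vertices in this order, K has dimension 1 with simplices:

  0-simplices (3): [1], [2], [3]
  1-simplices (3): [1,2], [1,3], [2,3]

Hence C_0 ≅ Z^3, C_1 ≅ Z^3.

∂_1: C_1 → C_0 is given by ∂[p,q] = [q] − [p].
As a 3×3 matrix over Z this has rank 2, with invariant factors (1,1).

Computing H_k = (kernel of ∂_k) / (image of ∂_{k+1}):

  H_1: rank ker ∂_1 − rank ∂_2 = (3 − 2) − 0 = 1, and there is no ∂_2, so H_1 ≅ Z.

H_1 = Z.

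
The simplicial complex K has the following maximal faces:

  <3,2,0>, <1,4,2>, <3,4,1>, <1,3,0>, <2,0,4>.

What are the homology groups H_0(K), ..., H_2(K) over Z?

K has 5 vertices, 10 edges, 5 triangles.
rank ∂_0 = 0, rank ∂_1 = 4 ⇒ b_0 = 5 − 0 − 4 = 1; all invariant factors of ∂_1 are 1 so no torsion. So H_0 ≅ Z.
rank ∂_1 = 4, rank ∂_2 = 5 ⇒ b_1 = 10 − 4 − 5 = 1; all invariant factors of ∂_2 are 1 so no torsion. So H_1 ≅ Z.
rank ∂_2 = 5, rank ∂_3 = 0 ⇒ b_2 = 5 − 5 − 0 = 0. So H_2 ≅ 0.

H_0 ≅ Z,  H_1 ≅ Z,  H_2 = 0.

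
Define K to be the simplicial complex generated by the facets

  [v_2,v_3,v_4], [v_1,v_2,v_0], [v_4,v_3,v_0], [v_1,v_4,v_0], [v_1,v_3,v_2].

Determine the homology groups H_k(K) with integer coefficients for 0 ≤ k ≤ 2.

H_0 ≅ Z,  H_1 ≅ Z,  H_2 = 0.

Fix the vertex order v_0 < v_1 < v_2 < v_3 < v_4 and write every simplex with vertices in increasing order. Then dim K = 2 and the simplices of K are:

  0-simplices (5): [v_0], [v_1], [v_2], [v_3], [v_4]
  1-simplices (10): [v_0,v_1], [v_0,v_2], [v_0,v_3], [v_0,v_4], [v_1,v_2], [v_1,v_3], [v_1,v_4], [v_2,v_3], [v_2,v_4], [v_3,v_4]
  2-simplices (5): [v_0,v_1,v_2], [v_0,v_1,v_4], [v_0,v_3,v_4], [v_1,v_2,v_3], [v_2,v_3,v_4]

Hence C_0 ≅ Z^5, C_1 ≅ Z^10, C_2 ≅ Z^5.

The boundary map ∂_1: C_1 → C_0 sends each edge [p,q] (with p < q) to q − p. For instance
  ∂[v_1,v_4] = [v_4] − [v_1].
This gives a 5×10 integer matrix of rank 4; reducing to Smith normal form yields diagonal entries (1,1,1,1).

The boundary map ∂_2: C_2 → C_1 maps a triangle to the signed sum of its edges. For instance
  ∂[v_2,v_3,v_4] = [v_3,v_4] − [v_2,v_4] + [v_2,v_3],
  ∂[v_0,v_3,v_4] = [v_3,v_4] − [v_0,v_4] + [v_0,v_3].
The 10×5 boundary matrix has rank 5 and Smith normal form diag(1,1,1,1,1).

From H_k ≅ ker(∂_k) / im(∂_{k+1}) we obtain:

  H_0: rank C_0 − rank ∂_1 = 5 − 4 = 1, and the invariant factors of ∂_1 are all 1, so H_0 = Z.
  H_1: rank ker ∂_1 − rank ∂_2 = (10 − 4) − 5 = 1, and the invariant factors of ∂_2 are all 1, so H_1 = Z.
  H_2: rank ker ∂_2 − rank ∂_3 = (5 − 5) − 0 = 0, and there is no ∂_3, so H_2 = 0.

As a check, the Euler characteristic is 5 − 10 + 5 = 0, which agrees with 1 − 1 + 0 = 0.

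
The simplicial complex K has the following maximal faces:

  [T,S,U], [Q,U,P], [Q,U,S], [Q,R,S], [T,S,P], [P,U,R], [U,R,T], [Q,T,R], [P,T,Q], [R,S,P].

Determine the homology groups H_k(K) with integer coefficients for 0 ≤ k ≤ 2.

H_0 ≅ Z,  H_1 ≅ Z/2,  H_2 = 0.

Fix the vertex order P < Q < R < S < T < U and write every simplex with vertices in increasing order. Then dim K = 2 and the simplices of K are:

  0-simplices (6): P, Q, R, S, T, U
  1-simplices (15): PQ, PR, PS, PT, PU, QR, QS, QT, QU, RS, RT, RU, ST, SU, TU
  2-simplices (10): PQT, PQU, PRS, PRU, PST, QRS, QRT, QSU, RTU, STU

Hence C_0 ≅ Z^6, C_1 ≅ Z^15, C_2 ≅ Z^10.

∂_1: C_1 → C_0 sends each edge [p,q] (with p < q) to q − p. For instance
  ∂TU = U − T.
As a 6×15 matrix over Z this has rank 5, with invariant factors (1,1,1,1,1).

Boundary ∂_2: C_2 → C_1 sends each 2-simplex [p,q,r] to [q,r] − [p,r] + [p,q]. For instance
  ∂PQU = QU − PU + PQ,
  ∂STU = TU − SU + ST.
This gives a 15×10 integer matrix of rank 10; reducing to Smith normal form yields diagonal entries (1,1,1,1,1,1,1,1,1,2).

Reading off H_k = ker ∂_k / im ∂_{k+1}:

  H_0: rank C_0 − rank ∂_1 = 6 − 5 = 1, and the invariant factors of ∂_1 are all 1, so H_0 = Z.
  H_1: rank ker ∂_1 − rank ∂_2 = (15 − 5) − 10 = 0, and ∂_2 has invariant factor 2 > 1, so H_1 = Z/2.
  H_2: rank ker ∂_2 − rank ∂_3 = (10 − 10) − 0 = 0, and there is no ∂_3, so H_2 = 0.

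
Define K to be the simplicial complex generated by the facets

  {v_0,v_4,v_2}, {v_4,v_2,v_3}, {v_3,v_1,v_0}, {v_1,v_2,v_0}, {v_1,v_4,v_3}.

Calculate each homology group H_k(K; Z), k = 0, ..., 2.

H_0 = Z,  H_1 = Z,  H_2 = 0.

Take the total order v_0 < v_1 < v_2 < v_3 < v_4 on the vertex set. Then K (dimension 2) consists of the simplices:

  0-simplices (5): [v_0], [v_1], [v_2], [v_3], [v_4]
  1-simplices (10): [v_0,v_1], [v_0,v_2], [v_0,v_3], [v_0,v_4], [v_1,v_2], [v_1,v_3], [v_1,v_4], [v_2,v_3], [v_2,v_4], [v_3,v_4]
  2-simplices (5): [v_0,v_1,v_2], [v_0,v_1,v_3], [v_0,v_2,v_4], [v_1,v_3,v_4], [v_2,v_3,v_4]

giving chain groups C_0 ≅ Z^5, C_1 ≅ Z^10, C_2 ≅ Z^5.

The boundary map ∂_1: C_1 → C_0 maps an edge to its endpoints' difference, ∂[p,q] = q − p.
As a 5×10 matrix over Z this has rank 4, with invariant factors (1,1,1,1).

The boundary map ∂_2: C_2 → C_1 sends each 2-simplex [p,q,r] to [q,r] − [p,r] + [p,q]. For instance
  ∂[v_1,v_3,v_4] = [v_3,v_4] − [v_1,v_4] + [v_1,v_3],
  ∂[v_0,v_1,v_3] = [v_1,v_3] − [v_0,v_3] + [v_0,v_1].
The resulting 10×5 matrix has rank 5, and its Smith normal form has invariant factors (1,1,1,1,1).

Reading off H_k = ker ∂_k / im ∂_{k+1}:

  H_0: rank C_0 − rank ∂_1 = 5 − 4 = 1, and the invariant factors of ∂_1 are all 1, so H_0 ≅ Z.
  H_1: rank ker ∂_1 − rank ∂_2 = (10 − 4) − 5 = 1, and the invariant factors of ∂_2 are all 1, so H_1 ≅ Z.
  H_2: rank ker ∂_2 − rank ∂_3 = (5 − 5) − 0 = 0, and there is no ∂_3, so H_2 ≅ 0.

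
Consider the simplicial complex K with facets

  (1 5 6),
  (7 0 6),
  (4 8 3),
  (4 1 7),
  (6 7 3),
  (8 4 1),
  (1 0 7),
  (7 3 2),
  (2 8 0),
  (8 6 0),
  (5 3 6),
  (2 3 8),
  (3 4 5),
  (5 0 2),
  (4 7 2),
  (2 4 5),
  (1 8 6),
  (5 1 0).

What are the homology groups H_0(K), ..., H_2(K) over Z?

H_0 ≅ Z,  H_1 ≅ Z ⊕ Z_2,  H_2 = 0.

Fix the vertex order 0 < 1 < 2 < 3 < 4 < 5 < 6 < 7 < 8 and write every simplex with vertices in increasing order. Then dim K = 2 and the simplices of K are:

  0-simplices (9): [0], [1], [2], [3], [4], [5], [6], [7], [8]
  1-simplices (27): (27 of them)
  2-simplices (18): [0,1,5], [0,1,7], [0,2,5], [0,2,8], [0,6,7], [0,6,8], [1,4,7], [1,4,8], [1,5,6], [1,6,8], [2,3,7], [2,3,8], [2,4,5], [2,4,7], [3,4,5], [3,4,8], [3,5,6], [3,6,7]

Hence C_0 ≅ Z^9, C_1 ≅ Z^27, C_2 ≅ Z^18.

∂_1: C_1 → C_0 maps an edge to its endpoints' difference, ∂[p,q] = q − p. For instance
  ∂[6,8] = [8] − [6].
The 9×27 boundary matrix has rank 8 and Smith normal form diag(1,1,1,1,1,1,1,1).

∂_2: C_2 → C_1 sends each 2-simplex [p,q,r] to [q,r] − [p,r] + [p,q]. For instance
  ∂[0,6,7] = [6,7] − [0,7] + [0,6],
  ∂[2,3,8] = [3,8] − [2,8] + [2,3].
As a 27×18 matrix over Z this has rank 18, with invariant factors (1,1,1,1,1,1,1,1,1,1,1,1,1,1,1,1,1,2).

Now H_k = ker ∂_k / im ∂_{k+1}, so:

  H_0: rank C_0 − rank ∂_1 = 9 − 8 = 1, and the invariant factors of ∂_1 are all 1, so H_0 = Z.
  H_1: rank ker ∂_1 − rank ∂_2 = (27 − 8) − 18 = 1, and ∂_2 has invariant factor 2 > 1, so H_1 = Z ⊕ Z_2.
  H_2: rank ker ∂_2 − rank ∂_3 = (18 − 18) − 0 = 0, and there is no ∂_3, so H_2 = 0.

As a check, the Euler characteristic is 9 − 27 + 18 = 0, which agrees with 1 − 1 + 0 = 0.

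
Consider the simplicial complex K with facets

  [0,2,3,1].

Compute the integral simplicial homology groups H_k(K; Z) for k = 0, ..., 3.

H_0 = Z,  H_1 = 0,  H_2 = 0,  H_3 = 0.

Order the vertices as 0 < 1 < 2 < 3. Listing each simplex with vertices in this order, K has dimension 3 with simplices:

  0-simplices (4): [0], [1], [2], [3]
  1-simplices (6): [0,1], [0,2], [0,3], [1,2], [1,3], [2,3]
  2-simplices (4): [0,1,2], [0,1,3], [0,2,3], [1,2,3]
  3-simplices (1): [0,1,2,3]

Hence C_0 ≅ Z^4, C_1 ≅ Z^6, C_2 ≅ Z^4, C_3 ≅ Z^1.

∂_1: C_1 → C_0 is given by ∂[p,q] = [q] − [p]. For instance
  ∂[0,2] = [2] − [0].
As a 4×6 matrix over Z this has rank 3, with invariant factors (1,1,1).

The boundary map ∂_2: C_2 → C_1 sends each 2-simplex [p,q,r] to [q,r] − [p,r] + [p,q]. For instance
  ∂[0,2,3] = [2,3] − [0,3] + [0,2],
  ∂[0,1,3] = [1,3] − [0,3] + [0,1].
This gives a 6×4 integer matrix of rank 3; reducing to Smith normal form yields diagonal entries (1,1,1).

The boundary map ∂_3: C_3 → C_2 sends each 3-simplex σ to the alternating sum Σ_i (−1)^i (σ with its i-th vertex removed). For instance
  ∂[0,1,2,3] = [1,2,3] − [0,2,3] + [0,1,3] − [0,1,2].
The 4×1 boundary matrix has rank 1 and Smith normal form diag(1).

Now H_k = ker ∂_k / im ∂_{k+1}, so:

  H_0: rank C_0 − rank ∂_1 = 4 − 3 = 1, and the invariant factors of ∂_1 are all 1, so H_0 = Z.
  H_1: rank ker ∂_1 − rank ∂_2 = (6 − 3) − 3 = 0, and the invariant factors of ∂_2 are all 1, so H_1 = 0.
  H_2: rank ker ∂_2 − rank ∂_3 = (4 − 3) − 1 = 0, and the invariant factors of ∂_3 are all 1, so H_2 = 0.
  H_3: rank ker ∂_3 − rank ∂_4 = (1 − 1) − 0 = 0, and there is no ∂_4, so H_3 = 0.

(K is a triangulation of the 3-simplex.)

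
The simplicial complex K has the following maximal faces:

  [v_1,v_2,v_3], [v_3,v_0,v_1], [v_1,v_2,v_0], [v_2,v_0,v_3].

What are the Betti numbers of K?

b_0 = 1, b_1 = 0, b_2 = 1.

K has 4 vertices, 6 edges, 4 triangles.
rank ∂_0 = 0, rank ∂_1 = 3 ⇒ b_0 = 4 − 0 − 3 = 1; all invariant factors of ∂_1 are 1 so no torsion. So H_0 = Z.
rank ∂_1 = 3, rank ∂_2 = 3 ⇒ b_1 = 6 − 3 − 3 = 0; all invariant factors of ∂_2 are 1 so no torsion. So H_1 = 0.
rank ∂_2 = 3, rank ∂_3 = 0 ⇒ b_2 = 4 − 3 − 0 = 1. So H_2 = Z.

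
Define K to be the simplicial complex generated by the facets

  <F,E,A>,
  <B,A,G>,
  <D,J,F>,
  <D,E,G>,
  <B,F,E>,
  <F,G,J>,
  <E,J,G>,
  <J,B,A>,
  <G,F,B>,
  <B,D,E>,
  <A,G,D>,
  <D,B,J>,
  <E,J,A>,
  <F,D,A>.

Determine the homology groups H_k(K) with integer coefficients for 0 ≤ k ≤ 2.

H_0 ≅ Z,  H_1 ≅ Z^2,  H_2 ≅ Z.

Order the vertices as A < B < D < E < F < G < J. Listing each simplex with vertices in this order, K has dimension 2 with simplices:

  0-simplices (7): A, B, D, E, F, G, J
  1-simplices (21): AB, AD, AE, AF, AG, AJ, BD, BE, BF, BG, BJ, DE, DF, DG, DJ, EF, EG, EJ, FG, FJ, GJ
  2-simplices (14): ABG, ABJ, ADF, ADG, AEF, AEJ, BDE, BDJ, BEF, BFG, DEG, DFJ, EGJ, FGJ

giving chain groups C_0 ≅ Z^7, C_1 ≅ Z^21, C_2 ≅ Z^14.

∂_1: C_1 → C_0 sends each edge [p,q] (with p < q) to q − p.
This gives a 7×21 integer matrix of rank 6; reducing to Smith normal form yields diagonal entries (1,1,1,1,1,1).

∂_2: C_2 → C_1 maps a triangle to the signed sum of its edges. For instance
  ∂ADF = DF − AF + AD,
  ∂ABJ = BJ − AJ + AB.
The resulting 21×14 matrix has rank 13, and its Smith normal form has invariant factors (1,1,1,1,1,1,1,1,1,1,1,1,1).

Reading off H_k = ker ∂_k / im ∂_{k+1}:

  H_0: rank C_0 − rank ∂_1 = 7 − 6 = 1, and the invariant factors of ∂_1 are all 1, so H_0 ≅ Z.
  H_1: rank ker ∂_1 − rank ∂_2 = (21 − 6) − 13 = 2, and the invariant factors of ∂_2 are all 1, so H_1 ≅ Z^2.
  H_2: rank ker ∂_2 − rank ∂_3 = (14 − 13) − 0 = 1, and there is no ∂_3, so H_2 ≅ Z.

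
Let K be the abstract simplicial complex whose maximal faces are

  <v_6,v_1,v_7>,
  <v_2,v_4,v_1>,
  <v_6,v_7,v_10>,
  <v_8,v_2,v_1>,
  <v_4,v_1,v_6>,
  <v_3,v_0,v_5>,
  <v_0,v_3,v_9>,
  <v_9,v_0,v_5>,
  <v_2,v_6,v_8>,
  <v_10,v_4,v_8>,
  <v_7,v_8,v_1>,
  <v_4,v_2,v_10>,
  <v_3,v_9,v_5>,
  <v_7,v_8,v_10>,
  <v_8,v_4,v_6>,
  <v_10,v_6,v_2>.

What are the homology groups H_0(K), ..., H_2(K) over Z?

H_0 = Z^2,  H_1 = Z/2Z,  H_2 = Z.

Fix the vertex order v_0 < v_1 < v_2 < v_3 < v_4 < v_5 < v_6 < v_7 < v_8 < v_9 < v_10 and write every simplex with vertices in increasing order. Then dim K = 2 and the simplices of K are:

  0-simplices (11): [v_0], [v_1], [v_2], [v_3], [v_4], [v_5], [v_6], [v_7], [v_8], [v_9], [v_10]
  1-simplices (24): (24 of them)
  2-simplices (16): (16 of them)

Hence C_0 ≅ Z^11, C_1 ≅ Z^24, C_2 ≅ Z^16.

Boundary ∂_1: C_1 → C_0 maps an edge to its endpoints' difference, ∂[p,q] = q − p.
As a 11×24 matrix over Z this has rank 9, with invariant factors (1,1,1,1,1,1,1,1,1).

∂_2: C_2 → C_1 sends each 2-simplex [p,q,r] to [q,r] − [p,r] + [p,q]. For instance
  ∂[v_0,v_5,v_9] = [v_5,v_9] − [v_0,v_9] + [v_0,v_5],
  ∂[v_4,v_8,v_10] = [v_8,v_10] − [v_4,v_10] + [v_4,v_8].
As a 24×16 matrix over Z this has rank 15, with invariant factors (1,1,1,1,1,1,1,1,1,1,1,1,1,1,2).

From H_k ≅ ker(∂_k) / im(∂_{k+1}) we obtain:

  H_0: rank C_0 − rank ∂_1 = 11 − 9 = 2, and the invariant factors of ∂_1 are all 1, so H_0 = Z^2.
  H_1: rank ker ∂_1 − rank ∂_2 = (24 − 9) − 15 = 0, and ∂_2 has invariant factor 2 > 1, so H_1 = Z/2Z.
  H_2: rank ker ∂_2 − rank ∂_3 = (16 − 15) − 0 = 1, and there is no ∂_3, so H_2 = Z.

As a check, the Euler characteristic is 11 − 24 + 16 = 3, which agrees with 2 − 0 + 1 = 3.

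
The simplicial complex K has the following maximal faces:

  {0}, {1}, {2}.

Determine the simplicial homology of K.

We work with the vertex ordering 0 < 1 < 2. The simplices of K, each written with vertices in increasing order, are:

  0-simplices (3): [0], [1], [2]

giving chain groups C_0 ≅ Z^3.

From H_k ≅ ker(∂_k) / im(∂_{k+1}) we obtain:

  H_0: rank C_0 − rank ∂_1 = 3 − 0 = 3, and there is no ∂_1, so H_0 = Z^3.

H_0 ≅ Z^3.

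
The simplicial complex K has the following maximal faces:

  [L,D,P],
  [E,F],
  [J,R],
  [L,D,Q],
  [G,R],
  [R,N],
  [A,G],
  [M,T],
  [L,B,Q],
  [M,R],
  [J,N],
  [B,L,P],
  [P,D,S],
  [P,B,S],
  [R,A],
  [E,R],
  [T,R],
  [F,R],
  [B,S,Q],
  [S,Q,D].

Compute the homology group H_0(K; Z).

H_0 ≅ Z^2.

Order the vertices as A < B < D < E < F < G < J < L < M < N < P < Q < R < S < T. Listing each simplex with vertices in this order, K has dimension 2 with simplices:

  0-simplices (15): A, B, D, E, F, G, J, L, M, N, P, Q, R, S, T
  1-simplices (24): AG, AR, BL, BP, BQ, BS, DL, DP, DQ, DS, EF, ER, FR, GR, JN, JR, LP, LQ, MR, MT, NR, PS, QS, RT
  2-simplices (8): BLP, BLQ, BPS, BQS, DLP, DLQ, DPS, DQS

so the chain groups are C_0 ≅ Z^15, C_1 ≅ Z^24, C_2 ≅ Z^8.

Boundary ∂_1: C_1 → C_0 sends each edge [p,q] (with p < q) to q − p. For instance
  ∂AR = R − A.
The 15×24 boundary matrix has rank 13 and Smith normal form diag(1,1,1,1,1,1,1,1,1,1,1,1,1).

∂_2: C_2 → C_1 acts by ∂[p,q,r] = [q,r] − [p,r] + [p,q]. For instance
  ∂DPS = PS − DS + DP,
  ∂DQS = QS − DS + DQ.
The 24×8 boundary matrix has rank 7 and Smith normal form diag(1,1,1,1,1,1,1).

Computing H_k = (kernel of ∂_k) / (image of ∂_{k+1}):

  H_0: rank C_0 − rank ∂_1 = 15 − 13 = 2, and the invariant factors of ∂_1 are all 1, so H_0 = Z^2.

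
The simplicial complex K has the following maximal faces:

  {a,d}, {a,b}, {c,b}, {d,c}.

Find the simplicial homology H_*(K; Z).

Order the vertices as a < b < c < d. Listing each simplex with vertices in this order, K has dimension 1 with simplices:

  0-simplices (4): a, b, c, d
  1-simplices (4): ab, ad, bc, cd

Hence C_0 ≅ Z^4, C_1 ≅ Z^4.

Boundary ∂_1: C_1 → C_0 is given by ∂[p,q] = [q] − [p].
The resulting 4×4 matrix has rank 3, and its Smith normal form has invariant factors (1,1,1).

Now H_k = ker ∂_k / im ∂_{k+1}, so:

  H_0: rank C_0 − rank ∂_1 = 4 − 3 = 1, and the invariant factors of ∂_1 are all 1, so H_0 ≅ Z.
  H_1: rank ker ∂_1 − rank ∂_2 = (4 − 3) − 0 = 1, and there is no ∂_2, so H_1 ≅ Z.

(K is a triangulation of the circle S^1.)

H_0 ≅ Z,  H_1 ≅ Z.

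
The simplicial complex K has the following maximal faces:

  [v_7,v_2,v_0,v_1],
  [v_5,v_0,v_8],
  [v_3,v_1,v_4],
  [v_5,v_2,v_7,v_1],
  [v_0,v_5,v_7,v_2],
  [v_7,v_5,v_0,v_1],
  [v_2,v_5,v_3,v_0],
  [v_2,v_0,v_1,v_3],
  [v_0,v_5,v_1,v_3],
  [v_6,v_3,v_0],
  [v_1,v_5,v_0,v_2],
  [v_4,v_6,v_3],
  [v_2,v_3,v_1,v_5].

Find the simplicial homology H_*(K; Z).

We work with the vertex ordering v_0 < v_1 < v_2 < v_3 < v_4 < v_5 < v_6 < v_7 < v_8. The simplices of K, each written with vertices in increasing order, are:

  0-simplices (9): [v_0], [v_1], [v_2], [v_3], [v_4], [v_5], [v_6], [v_7], [v_8]
  1-simplices (21): (21 of them)
  2-simplices (20): (20 of them)
  3-simplices (9): (9 of them)

giving chain groups C_0 ≅ Z^9, C_1 ≅ Z^21, C_2 ≅ Z^20, C_3 ≅ Z^9.

∂_1: C_1 → C_0 maps an edge to its endpoints' difference, ∂[p,q] = q − p.
As a 9×21 matrix over Z this has rank 8, with invariant factors (1,1,1,1,1,1,1,1).

The boundary map ∂_2: C_2 → C_1 sends each 2-simplex [p,q,r] to [q,r] − [p,r] + [p,q]. For instance
  ∂[v_0,v_1,v_5] = [v_1,v_5] − [v_0,v_5] + [v_0,v_1],
  ∂[v_1,v_2,v_3] = [v_2,v_3] − [v_1,v_3] + [v_1,v_2].
The resulting 21×20 matrix has rank 13, and its Smith normal form has invariant factors (1,1,1,1,1,1,1,1,1,1,1,1,1).

The boundary map ∂_3: C_3 → C_2 sends each 3-simplex σ to the alternating sum Σ_i (−1)^i (σ with its i-th vertex removed). For instance
  ∂[v_1,v_2,v_3,v_5] = [v_2,v_3,v_5] − [v_1,v_3,v_5] + [v_1,v_2,v_5] − [v_1,v_2,v_3],
  ∂[v_0,v_2,v_5,v_7] = [v_2,v_5,v_7] − [v_0,v_5,v_7] + [v_0,v_2,v_7] − [v_0,v_2,v_5].
The resulting 20×9 matrix has rank 7, and its Smith normal form has invariant factors (1,1,1,1,1,1,1).

Reading off H_k = ker ∂_k / im ∂_{k+1}:

  H_0: rank C_0 − rank ∂_1 = 9 − 8 = 1, and the invariant factors of ∂_1 are all 1, so H_0 ≅ Z.
  H_1: rank ker ∂_1 − rank ∂_2 = (21 − 8) − 13 = 0, and the invariant factors of ∂_2 are all 1, so H_1 ≅ 0.
  H_2: rank ker ∂_2 − rank ∂_3 = (20 − 13) − 7 = 0, and the invariant factors of ∂_3 are all 1, so H_2 ≅ 0.
  H_3: rank ker ∂_3 − rank ∂_4 = (9 − 7) − 0 = 2, and there is no ∂_4, so H_3 ≅ Z^2.

H_0 = Z,  H_1 = 0,  H_2 = 0,  H_3 = Z^2.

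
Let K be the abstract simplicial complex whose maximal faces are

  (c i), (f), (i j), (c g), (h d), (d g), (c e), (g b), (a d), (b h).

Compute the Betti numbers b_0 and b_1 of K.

b_0 = 2, b_1 = 1.

Fix the vertex order a < b < c < d < e < f < g < h < i < j and write every simplex with vertices in increasing order. Then dim K = 1 and the simplices of K are:

  0-simplices (10): a, b, c, d, e, f, g, h, i, j
  1-simplices (9): ad, bg, bh, ce, cg, ci, dg, dh, ij

Hence C_0 ≅ Z^10, C_1 ≅ Z^9.

Boundary ∂_1: C_1 → C_0 maps an edge to its endpoints' difference, ∂[p,q] = q − p. For instance
  ∂dg = g − d.
The resulting 10×9 matrix has rank 8, and its Smith normal form has invariant factors (1,1,1,1,1,1,1,1).

Now H_k = ker ∂_k / im ∂_{k+1}, so:

  H_0: rank C_0 − rank ∂_1 = 10 − 8 = 2, and the invariant factors of ∂_1 are all 1, so H_0 = Z^2.
  H_1: rank ker ∂_1 − rank ∂_2 = (9 − 8) − 0 = 1, and there is no ∂_2, so H_1 = Z.

As a check, the Euler characteristic is 10 − 9 = 1, which agrees with 2 − 1 = 1.

Hence the Betti numbers are b_0 = 2, b_1 = 1.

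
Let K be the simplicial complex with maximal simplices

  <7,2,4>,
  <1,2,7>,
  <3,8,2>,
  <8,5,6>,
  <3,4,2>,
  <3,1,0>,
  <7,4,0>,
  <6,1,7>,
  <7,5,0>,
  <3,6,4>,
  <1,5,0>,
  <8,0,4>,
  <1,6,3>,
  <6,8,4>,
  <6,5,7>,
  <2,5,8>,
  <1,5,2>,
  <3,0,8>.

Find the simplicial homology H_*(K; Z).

H_0 ≅ Z,  H_1 ≅ Z ⊕ Z_2,  H_2 = 0.

K has 9 vertices, 27 edges, 18 triangles.
rank ∂_0 = 0, rank ∂_1 = 8 ⇒ b_0 = 9 − 0 − 8 = 1; all invariant factors of ∂_1 are 1 so no torsion. So H_0 = Z.
rank ∂_1 = 8, rank ∂_2 = 18 ⇒ b_1 = 27 − 8 − 18 = 1; ∂_2 has invariant factor(s) [2] giving torsion. So H_1 = Z ⊕ Z_2.
rank ∂_2 = 18, rank ∂_3 = 0 ⇒ b_2 = 18 − 18 − 0 = 0. So H_2 = 0.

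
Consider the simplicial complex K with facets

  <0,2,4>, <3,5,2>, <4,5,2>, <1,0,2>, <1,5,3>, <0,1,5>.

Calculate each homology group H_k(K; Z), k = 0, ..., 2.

Take the total order 0 < 1 < 2 < 3 < 4 < 5 on the vertex set. Then K (dimension 2) consists of the simplices:

  0-simplices (6): [0], [1], [2], [3], [4], [5]
  1-simplices (12): [0,1], [0,2], [0,4], [0,5], [1,2], [1,3], [1,5], [2,3], [2,4], [2,5], [3,5], [4,5]
  2-simplices (6): [0,1,2], [0,1,5], [0,2,4], [1,3,5], [2,3,5], [2,4,5]

Hence C_0 ≅ Z^6, C_1 ≅ Z^12, C_2 ≅ Z^6.

The boundary map ∂_1: C_1 → C_0 is given by ∂[p,q] = [q] − [p].
The resulting 6×12 matrix has rank 5, and its Smith normal form has invariant factors (1,1,1,1,1).

∂_2: C_2 → C_1 maps a triangle to the signed sum of its edges. For instance
  ∂[2,3,5] = [3,5] − [2,5] + [2,3],
  ∂[1,3,5] = [3,5] − [1,5] + [1,3].
This gives a 12×6 integer matrix of rank 6; reducing to Smith normal form yields diagonal entries (1,1,1,1,1,1).

Reading off H_k = ker ∂_k / im ∂_{k+1}:

  H_0: rank C_0 − rank ∂_1 = 6 − 5 = 1, and the invariant factors of ∂_1 are all 1, so H_0 = Z.
  H_1: rank ker ∂_1 − rank ∂_2 = (12 − 5) − 6 = 1, and the invariant factors of ∂_2 are all 1, so H_1 = Z.
  H_2: rank ker ∂_2 − rank ∂_3 = (6 − 6) − 0 = 0, and there is no ∂_3, so H_2 = 0.

(K is a triangulation of the cylinder S^1 x I.)

H_0 = Z,  H_1 = Z,  H_2 = 0.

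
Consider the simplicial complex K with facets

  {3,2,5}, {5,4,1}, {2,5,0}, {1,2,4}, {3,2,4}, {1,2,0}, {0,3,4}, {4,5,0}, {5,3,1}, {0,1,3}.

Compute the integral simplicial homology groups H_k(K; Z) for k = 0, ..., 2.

H_0 = Z,  H_1 = Z/2Z,  H_2 = 0.

K has 6 vertices, 15 edges, 10 triangles.
rank ∂_0 = 0, rank ∂_1 = 5 ⇒ b_0 = 6 − 0 − 5 = 1; all invariant factors of ∂_1 are 1 so no torsion. So H_0 ≅ Z.
rank ∂_1 = 5, rank ∂_2 = 10 ⇒ b_1 = 15 − 5 − 10 = 0; ∂_2 has invariant factor(s) [2] giving torsion. So H_1 ≅ Z/2Z.
rank ∂_2 = 10, rank ∂_3 = 0 ⇒ b_2 = 10 − 10 − 0 = 0. So H_2 ≅ 0.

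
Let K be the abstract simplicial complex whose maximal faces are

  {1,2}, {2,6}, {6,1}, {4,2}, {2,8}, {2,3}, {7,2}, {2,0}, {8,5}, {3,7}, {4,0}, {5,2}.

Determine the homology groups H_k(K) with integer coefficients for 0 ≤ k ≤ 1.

H_0 ≅ Z,  H_1 ≅ Z^4.

We work with the vertex ordering 0 < 1 < 2 < 3 < 4 < 5 < 6 < 7 < 8. The simplices of K, each written with vertices in increasing order, are:

  0-simplices (9): [0], [1], [2], [3], [4], [5], [6], [7], [8]
  1-simplices (12): [0,2], [0,4], [1,2], [1,6], [2,3], [2,4], [2,5], [2,6], [2,7], [2,8], [3,7], [5,8]

so the chain groups are C_0 ≅ Z^9, C_1 ≅ Z^12.

Boundary ∂_1: C_1 → C_0 maps an edge to its endpoints' difference, ∂[p,q] = q − p.
The 9×12 boundary matrix has rank 8 and Smith normal form diag(1,1,1,1,1,1,1,1).

From H_k ≅ ker(∂_k) / im(∂_{k+1}) we obtain:

  H_0: rank C_0 − rank ∂_1 = 9 − 8 = 1, and the invariant factors of ∂_1 are all 1, so H_0 ≅ Z.
  H_1: rank ker ∂_1 − rank ∂_2 = (12 − 8) − 0 = 4, and there is no ∂_2, so H_1 ≅ Z^4.

As a check, the Euler characteristic is 9 − 12 = -3, which agrees with 1 − 4 = -3.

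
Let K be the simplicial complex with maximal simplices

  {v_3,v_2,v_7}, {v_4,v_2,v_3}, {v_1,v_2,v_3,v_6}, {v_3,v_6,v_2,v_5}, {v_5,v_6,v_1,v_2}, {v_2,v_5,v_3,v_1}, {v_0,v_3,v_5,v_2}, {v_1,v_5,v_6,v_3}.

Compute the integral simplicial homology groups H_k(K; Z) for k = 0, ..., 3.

K has 8 vertices, 17 edges, 15 triangles, 6 3-simplices.
rank ∂_0 = 0, rank ∂_1 = 7 ⇒ b_0 = 8 − 0 − 7 = 1; all invariant factors of ∂_1 are 1 so no torsion. So H_0 ≅ Z.
rank ∂_1 = 7, rank ∂_2 = 10 ⇒ b_1 = 17 − 7 − 10 = 0; all invariant factors of ∂_2 are 1 so no torsion. So H_1 ≅ 0.
rank ∂_2 = 10, rank ∂_3 = 5 ⇒ b_2 = 15 − 10 − 5 = 0; all invariant factors of ∂_3 are 1 so no torsion. So H_2 ≅ 0.
rank ∂_3 = 5, rank ∂_4 = 0 ⇒ b_3 = 6 − 5 − 0 = 1. So H_3 ≅ Z.

H_0 = Z,  H_1 = 0,  H_2 = 0,  H_3 = Z.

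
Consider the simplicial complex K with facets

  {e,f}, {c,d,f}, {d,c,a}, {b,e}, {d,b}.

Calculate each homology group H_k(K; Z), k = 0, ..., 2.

H_0 ≅ Z,  H_1 ≅ Z,  H_2 = 0.

We work with the vertex ordering a < b < c < d < e < f. The simplices of K, each written with vertices in increasing order, are:

  0-simplices (6): a, b, c, d, e, f
  1-simplices (8): ac, ad, bd, be, cd, cf, df, ef
  2-simplices (2): acd, cdf

giving chain groups C_0 ≅ Z^6, C_1 ≅ Z^8, C_2 ≅ Z^2.

Boundary ∂_1: C_1 → C_0 maps an edge to its endpoints' difference, ∂[p,q] = q − p.
The resulting 6×8 matrix has rank 5, and its Smith normal form has invariant factors (1,1,1,1,1).

The boundary map ∂_2: C_2 → C_1 sends each 2-simplex [p,q,r] to [q,r] − [p,r] + [p,q]. For instance
  ∂cdf = df − cf + cd,
  ∂acd = cd − ad + ac.
As a 8×2 matrix over Z this has rank 2, with invariant factors (1,1).

From H_k ≅ ker(∂_k) / im(∂_{k+1}) we obtain:

  H_0: rank C_0 − rank ∂_1 = 6 − 5 = 1, and the invariant factors of ∂_1 are all 1, so H_0 = Z.
  H_1: rank ker ∂_1 − rank ∂_2 = (8 − 5) − 2 = 1, and the invariant factors of ∂_2 are all 1, so H_1 = Z.
  H_2: rank ker ∂_2 − rank ∂_3 = (2 − 2) − 0 = 0, and there is no ∂_3, so H_2 = 0.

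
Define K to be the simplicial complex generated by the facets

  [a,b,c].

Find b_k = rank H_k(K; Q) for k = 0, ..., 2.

b_0 = 1, b_1 = 0, b_2 = 0.

Fix the vertex order a < b < c and write every simplex with vertices in increasing order. Then dim K = 2 and the simplices of K are:

  0-simplices (3): a, b, c
  1-simplices (3): ab, ac, bc
  2-simplices (1): abc

giving chain groups C_0 ≅ Z^3, C_1 ≅ Z^3, C_2 ≅ Z^1.

The boundary map ∂_1: C_1 → C_0 sends each edge [p,q] (with p < q) to q − p. For instance
  ∂ac = c − a.
This gives a 3×3 integer matrix of rank 2; reducing to Smith normal form yields diagonal entries (1,1).

Boundary ∂_2: C_2 → C_1 sends each 2-simplex [p,q,r] to [q,r] − [p,r] + [p,q]. For instance
  ∂abc = bc − ac + ab.
The resulting 3×1 matrix has rank 1, and its Smith normal form has invariant factors (1).

From H_k ≅ ker(∂_k) / im(∂_{k+1}) we obtain:

  H_0: rank C_0 − rank ∂_1 = 3 − 2 = 1, and the invariant factors of ∂_1 are all 1, so H_0 = Z.
  H_1: rank ker ∂_1 − rank ∂_2 = (3 − 2) − 1 = 0, and the invariant factors of ∂_2 are all 1, so H_1 = 0.
  H_2: rank ker ∂_2 − rank ∂_3 = (1 − 1) − 0 = 0, and there is no ∂_3, so H_2 = 0.

(K is a triangulation of the 2-simplex.)

Hence the Betti numbers are b_0 = 1, b_1 = 0, b_2 = 0.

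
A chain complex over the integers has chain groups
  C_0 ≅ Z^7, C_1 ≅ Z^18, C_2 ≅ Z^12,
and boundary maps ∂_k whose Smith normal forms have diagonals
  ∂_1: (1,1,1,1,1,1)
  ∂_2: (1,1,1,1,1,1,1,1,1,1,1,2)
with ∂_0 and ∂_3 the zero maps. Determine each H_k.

H_0 = Z,  H_1 = Z/2,  H_2 = 0.

H_0: b_0 = 7 − 0 − 6 = 1; torsion from ∂_1 factors > 1: none. So H_0 = Z.
H_1: b_1 = 18 − 6 − 12 = 0; torsion from ∂_2 factors > 1: [2]. So H_1 = Z/2.
H_2: b_2 = 12 − 12 − 0 = 0; torsion from ∂_3 factors > 1: none. So H_2 = 0.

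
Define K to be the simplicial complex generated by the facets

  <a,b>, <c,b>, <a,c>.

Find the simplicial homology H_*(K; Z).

Order the vertices as a < b < c. Listing each simplex with vertices in this order, K has dimension 1 with simplices:

  0-simplices (3): a, b, c
  1-simplices (3): ab, ac, bc

so the chain groups are C_0 ≅ Z^3, C_1 ≅ Z^3.

∂_1: C_1 → C_0 is given by ∂[p,q] = [q] − [p]. For instance
  ∂ab = b − a.
As a 3×3 matrix over Z this has rank 2, with invariant factors (1,1).

From H_k ≅ ker(∂_k) / im(∂_{k+1}) we obtain:

  H_0: rank C_0 − rank ∂_1 = 3 − 2 = 1, and the invariant factors of ∂_1 are all 1, so H_0 = Z.
  H_1: rank ker ∂_1 − rank ∂_2 = (3 − 2) − 0 = 1, and there is no ∂_2, so H_1 = Z.

As a check, the Euler characteristic is 3 − 3 = 0, which agrees with 1 − 1 = 0.

H_0 ≅ Z,  H_1 ≅ Z.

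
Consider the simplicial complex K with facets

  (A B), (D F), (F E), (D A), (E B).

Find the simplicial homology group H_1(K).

H_1 = Z.

We work with the vertex ordering A < B < D < E < F. The simplices of K, each written with vertices in increasing order, are:

  0-simplices (5): A, B, D, E, F
  1-simplices (5): AB, AD, BE, DF, EF

so the chain groups are C_0 ≅ Z^5, C_1 ≅ Z^5.

∂_1: C_1 → C_0 is given by ∂[p,q] = [q] − [p]. For instance
  ∂AD = D − A.
The 5×5 boundary matrix has rank 4 and Smith normal form diag(1,1,1,1).

From H_k ≅ ker(∂_k) / im(∂_{k+1}) we obtain:

  H_1: rank ker ∂_1 − rank ∂_2 = (5 − 4) − 0 = 1, and there is no ∂_2, so H_1 = Z.

(K is a triangulation of the circle S^1.)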